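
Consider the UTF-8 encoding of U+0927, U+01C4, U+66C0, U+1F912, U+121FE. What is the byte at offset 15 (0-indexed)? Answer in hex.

0xBE

U+0927 → 3-byte form E0 A4 A7 at offsets 0–2.
U+01C4 → 2-byte form C7 84 at offsets 3–4.
U+66C0 → 3-byte form E6 9B 80 at offsets 5–7.
U+1F912 → 4-byte form F0 9F A4 92 at offsets 8–11.
U+121FE → 4-byte form F0 92 87 BE at offsets 12–15.
Offset 15 falls in char 5's range; it's byte 4 of F0 92 87 BE = 0xBE.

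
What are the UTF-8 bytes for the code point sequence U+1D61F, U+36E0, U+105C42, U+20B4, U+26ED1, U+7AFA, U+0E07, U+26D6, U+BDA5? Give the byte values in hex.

U+1D61F: 4-byte form → F0 9D 98 9F.
U+36E0: 3-byte form → E3 9B A0.
U+105C42: 4-byte form → F4 85 B1 82.
U+20B4: 3-byte form → E2 82 B4.
U+26ED1: 4-byte form → F0 A6 BB 91.
U+7AFA: 3-byte form → E7 AB BA.
U+0E07: 3-byte form → E0 B8 87.
U+26D6: 3-byte form → E2 9B 96.
U+BDA5: 3-byte form → EB B6 A5.
Concatenated (30 bytes): F0 9D 98 9F E3 9B A0 F4 85 B1 82 E2 82 B4 F0 A6 BB 91 E7 AB BA E0 B8 87 E2 9B 96 EB B6 A5.

F0 9D 98 9F E3 9B A0 F4 85 B1 82 E2 82 B4 F0 A6 BB 91 E7 AB BA E0 B8 87 E2 9B 96 EB B6 A5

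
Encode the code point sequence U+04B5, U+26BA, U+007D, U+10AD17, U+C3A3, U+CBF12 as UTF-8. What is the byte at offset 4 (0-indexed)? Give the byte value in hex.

U+04B5 → 2-byte form D2 B5 at offsets 0–1.
U+26BA → 3-byte form E2 9A BA at offsets 2–4.
Offset 4 falls in char 2's range; it's byte 3 of E2 9A BA = 0xBA.

0xBA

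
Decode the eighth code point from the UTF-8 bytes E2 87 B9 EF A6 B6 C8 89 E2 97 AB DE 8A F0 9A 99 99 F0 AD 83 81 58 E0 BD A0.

U+0058

Offset 0: leading byte 0xE2 = 11100010 → 3-byte char #1 = E2 87 B9.
Offset 3: leading byte 0xEF = 11101111 → 3-byte char #2 = EF A6 B6.
Offset 6: leading byte 0xC8 = 11001000 → 2-byte char #3 = C8 89.
Offset 8: leading byte 0xE2 = 11100010 → 3-byte char #4 = E2 97 AB.
Offset 11: leading byte 0xDE = 11011110 → 2-byte char #5 = DE 8A.
Offset 13: leading byte 0xF0 = 11110000 → 4-byte char #6 = F0 9A 99 99.
Offset 17: leading byte 0xF0 = 11110000 → 4-byte char #7 = F0 AD 83 81.
Offset 21: leading byte 0x58 = 01011000 → 1-byte char #8 = 58.
Leading byte 0x58 = 01011000 matches 0xxxxxxx → 1-byte sequence.
Byte 1: 0x58 = 01011000, payload 1011000 (7 bits).
Concatenate: 1011000 = 0x58 (7 bits → U+0058).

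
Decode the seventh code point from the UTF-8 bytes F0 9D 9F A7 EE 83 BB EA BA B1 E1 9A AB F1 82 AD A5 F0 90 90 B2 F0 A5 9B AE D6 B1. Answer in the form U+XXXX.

Offset 0: leading byte 0xF0 = 11110000 → 4-byte char #1 = F0 9D 9F A7.
Offset 4: leading byte 0xEE = 11101110 → 3-byte char #2 = EE 83 BB.
Offset 7: leading byte 0xEA = 11101010 → 3-byte char #3 = EA BA B1.
Offset 10: leading byte 0xE1 = 11100001 → 3-byte char #4 = E1 9A AB.
Offset 13: leading byte 0xF1 = 11110001 → 4-byte char #5 = F1 82 AD A5.
Offset 17: leading byte 0xF0 = 11110000 → 4-byte char #6 = F0 90 90 B2.
Offset 21: leading byte 0xF0 = 11110000 → 4-byte char #7 = F0 A5 9B AE.
Leading byte 0xF0 = 11110000 matches 11110xxx → 4-byte sequence.
Byte 1: 0xF0 = 11110000, payload 000 (3 bits).
Byte 2: 0xA5 = 10100101 (10xxxxxx ✓), payload 100101.
Byte 3: 0x9B = 10011011 (10xxxxxx ✓), payload 011011.
Byte 4: 0xAE = 10101110 (10xxxxxx ✓), payload 101110.
Concatenate: 000100101011011101110 = 0x256EE (21 bits → U+256EE).

U+256EE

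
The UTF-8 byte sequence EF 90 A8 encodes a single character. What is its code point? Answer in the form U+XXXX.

Leading byte 0xEF = 11101111 matches 1110xxxx → 3-byte sequence.
Byte 1: 0xEF = 11101111, payload 1111 (4 bits).
Byte 2: 0x90 = 10010000 (10xxxxxx ✓), payload 010000.
Byte 3: 0xA8 = 10101000 (10xxxxxx ✓), payload 101000.
Concatenate: 1111010000101000 = 0xF428 (16 bits → U+F428).

U+F428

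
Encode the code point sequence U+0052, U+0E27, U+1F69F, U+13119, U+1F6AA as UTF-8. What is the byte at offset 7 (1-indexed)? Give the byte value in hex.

0x9A

1-indexed offset 7 is 0-indexed offset 6.
U+0052 → 1-byte form 52 at offsets 0–0.
U+0E27 → 3-byte form E0 B8 A7 at offsets 1–3.
U+1F69F → 4-byte form F0 9F 9A 9F at offsets 4–7.
Offset 6 falls in char 3's range; it's byte 3 of F0 9F 9A 9F = 0x9A.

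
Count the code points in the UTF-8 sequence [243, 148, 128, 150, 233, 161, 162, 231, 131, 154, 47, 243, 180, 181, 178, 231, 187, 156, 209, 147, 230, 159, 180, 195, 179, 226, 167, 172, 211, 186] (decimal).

Byte at offset 0: 0xF3 = 11110011 → 4-byte char (#1). Advance 4.
Byte at offset 4: 0xE9 = 11101001 → 3-byte char (#2). Advance 3.
Byte at offset 7: 0xE7 = 11100111 → 3-byte char (#3). Advance 3.
Byte at offset 10: 0x2F = 00101111 → 1-byte char (#4). Advance 1.
Byte at offset 11: 0xF3 = 11110011 → 4-byte char (#5). Advance 4.
Byte at offset 15: 0xE7 = 11100111 → 3-byte char (#6). Advance 3.
Byte at offset 18: 0xD1 = 11010001 → 2-byte char (#7). Advance 2.
Byte at offset 20: 0xE6 = 11100110 → 3-byte char (#8). Advance 3.
Byte at offset 23: 0xC3 = 11000011 → 2-byte char (#9). Advance 2.
Byte at offset 25: 0xE2 = 11100010 → 3-byte char (#10). Advance 3.
Byte at offset 28: 0xD3 = 11010011 → 2-byte char (#11). Advance 2.
Reached end at offset 30 after 11 code points.

11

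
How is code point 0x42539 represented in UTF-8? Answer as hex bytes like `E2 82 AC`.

F1 82 94 B9

U+42539 = 0x42539 = 271673 decimal. In range U+10000–U+10FFFF → 4-byte form: 11110xxx 10xxxxxx 10xxxxxx 10xxxxxx.
Binary (21 bits): 001000010010100111001.
Split 3+6+6+6: 001 | 000010 | 010100 | 111001.
Byte 1: 11110001 = 0xF1.
Byte 2: 10000010 = 0x82.
Byte 3: 10010100 = 0x94.
Byte 4: 10111001 = 0xB9.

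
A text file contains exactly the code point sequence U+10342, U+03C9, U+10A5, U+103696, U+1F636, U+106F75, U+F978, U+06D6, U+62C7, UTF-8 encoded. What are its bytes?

F0 90 8D 82 CF 89 E1 82 A5 F4 83 9A 96 F0 9F 98 B6 F4 86 BD B5 EF A5 B8 DB 96 E6 8B 87

U+10342: 4-byte form → F0 90 8D 82.
U+03C9: 2-byte form → CF 89.
U+10A5: 3-byte form → E1 82 A5.
U+103696: 4-byte form → F4 83 9A 96.
U+1F636: 4-byte form → F0 9F 98 B6.
U+106F75: 4-byte form → F4 86 BD B5.
U+F978: 3-byte form → EF A5 B8.
U+06D6: 2-byte form → DB 96.
U+62C7: 3-byte form → E6 8B 87.
Concatenated (29 bytes): F0 90 8D 82 CF 89 E1 82 A5 F4 83 9A 96 F0 9F 98 B6 F4 86 BD B5 EF A5 B8 DB 96 E6 8B 87.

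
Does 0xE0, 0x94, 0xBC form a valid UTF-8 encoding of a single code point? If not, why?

Leading byte 0xE0 = 11100000 → 3-byte form.
Continuation bytes all match 10xxxxxx. Payload decodes to 0x53C.
But 0x53C < 0x800, the minimum for a 3-byte sequence — this is an overlong encoding.

invalid (overlong encoding)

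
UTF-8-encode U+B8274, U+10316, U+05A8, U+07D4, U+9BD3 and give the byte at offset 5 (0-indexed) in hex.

U+B8274 → 4-byte form F2 B8 89 B4 at offsets 0–3.
U+10316 → 4-byte form F0 90 8C 96 at offsets 4–7.
Offset 5 falls in char 2's range; it's byte 2 of F0 90 8C 96 = 0x90.

0x90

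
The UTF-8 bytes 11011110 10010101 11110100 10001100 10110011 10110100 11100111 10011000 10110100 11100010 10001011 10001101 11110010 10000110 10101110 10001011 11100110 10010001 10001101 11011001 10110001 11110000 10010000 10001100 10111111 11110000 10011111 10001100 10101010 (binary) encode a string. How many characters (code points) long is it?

9

Byte at offset 0: 0xDE = 11011110 → 2-byte char (#1). Advance 2.
Byte at offset 2: 0xF4 = 11110100 → 4-byte char (#2). Advance 4.
Byte at offset 6: 0xE7 = 11100111 → 3-byte char (#3). Advance 3.
Byte at offset 9: 0xE2 = 11100010 → 3-byte char (#4). Advance 3.
Byte at offset 12: 0xF2 = 11110010 → 4-byte char (#5). Advance 4.
Byte at offset 16: 0xE6 = 11100110 → 3-byte char (#6). Advance 3.
Byte at offset 19: 0xD9 = 11011001 → 2-byte char (#7). Advance 2.
Byte at offset 21: 0xF0 = 11110000 → 4-byte char (#8). Advance 4.
Byte at offset 25: 0xF0 = 11110000 → 4-byte char (#9). Advance 4.
Reached end at offset 29 after 9 code points.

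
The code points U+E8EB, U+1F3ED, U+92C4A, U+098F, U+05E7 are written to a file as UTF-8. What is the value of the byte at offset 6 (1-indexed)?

1-indexed offset 6 is 0-indexed offset 5.
U+E8EB → 3-byte form EE A3 AB at offsets 0–2.
U+1F3ED → 4-byte form F0 9F 8F AD at offsets 3–6.
Offset 5 falls in char 2's range; it's byte 3 of F0 9F 8F AD = 0x8F.

0x8F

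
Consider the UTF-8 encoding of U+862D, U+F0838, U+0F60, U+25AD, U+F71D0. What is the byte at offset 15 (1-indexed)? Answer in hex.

0xB7

1-indexed offset 15 is 0-indexed offset 14.
U+862D → 3-byte form E8 98 AD at offsets 0–2.
U+F0838 → 4-byte form F3 B0 A0 B8 at offsets 3–6.
U+0F60 → 3-byte form E0 BD A0 at offsets 7–9.
U+25AD → 3-byte form E2 96 AD at offsets 10–12.
U+F71D0 → 4-byte form F3 B7 87 90 at offsets 13–16.
Offset 14 falls in char 5's range; it's byte 2 of F3 B7 87 90 = 0xB7.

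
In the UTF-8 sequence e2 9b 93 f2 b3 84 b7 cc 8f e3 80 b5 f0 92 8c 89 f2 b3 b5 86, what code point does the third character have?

Offset 0: leading byte 0xE2 = 11100010 → 3-byte char #1 = E2 9B 93.
Offset 3: leading byte 0xF2 = 11110010 → 4-byte char #2 = F2 B3 84 B7.
Offset 7: leading byte 0xCC = 11001100 → 2-byte char #3 = CC 8F.
Leading byte 0xCC = 11001100 matches 110xxxxx → 2-byte sequence.
Byte 1: 0xCC = 11001100, payload 01100 (5 bits).
Byte 2: 0x8F = 10001111 (10xxxxxx ✓), payload 001111.
Concatenate: 01100001111 = 0x30F (11 bits → U+030F).

U+030F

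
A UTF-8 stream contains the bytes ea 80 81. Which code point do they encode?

U+A001

Leading byte 0xEA = 11101010 matches 1110xxxx → 3-byte sequence.
Byte 1: 0xEA = 11101010, payload 1010 (4 bits).
Byte 2: 0x80 = 10000000 (10xxxxxx ✓), payload 000000.
Byte 3: 0x81 = 10000001 (10xxxxxx ✓), payload 000001.
Concatenate: 1010000000000001 = 0xA001 (16 bits → U+A001).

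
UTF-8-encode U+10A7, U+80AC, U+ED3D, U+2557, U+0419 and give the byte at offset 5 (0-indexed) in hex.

U+10A7 → 3-byte form E1 82 A7 at offsets 0–2.
U+80AC → 3-byte form E8 82 AC at offsets 3–5.
Offset 5 falls in char 2's range; it's byte 3 of E8 82 AC = 0xAC.

0xAC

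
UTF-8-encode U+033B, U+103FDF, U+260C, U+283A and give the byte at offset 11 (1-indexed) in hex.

0xA0

1-indexed offset 11 is 0-indexed offset 10.
U+033B → 2-byte form CC BB at offsets 0–1.
U+103FDF → 4-byte form F4 83 BF 9F at offsets 2–5.
U+260C → 3-byte form E2 98 8C at offsets 6–8.
U+283A → 3-byte form E2 A0 BA at offsets 9–11.
Offset 10 falls in char 4's range; it's byte 2 of E2 A0 BA = 0xA0.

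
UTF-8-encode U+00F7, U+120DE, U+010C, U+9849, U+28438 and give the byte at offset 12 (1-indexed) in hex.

0xF0

1-indexed offset 12 is 0-indexed offset 11.
U+00F7 → 2-byte form C3 B7 at offsets 0–1.
U+120DE → 4-byte form F0 92 83 9E at offsets 2–5.
U+010C → 2-byte form C4 8C at offsets 6–7.
U+9849 → 3-byte form E9 A1 89 at offsets 8–10.
U+28438 → 4-byte form F0 A8 90 B8 at offsets 11–14.
Offset 11 falls in char 5's range; it's byte 1 of F0 A8 90 B8 = 0xF0.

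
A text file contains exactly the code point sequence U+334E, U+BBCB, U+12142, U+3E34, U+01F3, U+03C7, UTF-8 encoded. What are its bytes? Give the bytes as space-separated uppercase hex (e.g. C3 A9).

E3 8D 8E EB AF 8B F0 92 85 82 E3 B8 B4 C7 B3 CF 87

U+334E: 3-byte form → E3 8D 8E.
U+BBCB: 3-byte form → EB AF 8B.
U+12142: 4-byte form → F0 92 85 82.
U+3E34: 3-byte form → E3 B8 B4.
U+01F3: 2-byte form → C7 B3.
U+03C7: 2-byte form → CF 87.
Concatenated (17 bytes): E3 8D 8E EB AF 8B F0 92 85 82 E3 B8 B4 C7 B3 CF 87.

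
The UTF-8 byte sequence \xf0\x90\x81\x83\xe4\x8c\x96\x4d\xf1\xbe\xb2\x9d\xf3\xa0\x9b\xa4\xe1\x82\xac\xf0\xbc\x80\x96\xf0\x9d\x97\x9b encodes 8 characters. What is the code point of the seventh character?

U+3C016

Offset 0: leading byte 0xF0 = 11110000 → 4-byte char #1 = F0 90 81 83.
Offset 4: leading byte 0xE4 = 11100100 → 3-byte char #2 = E4 8C 96.
Offset 7: leading byte 0x4D = 01001101 → 1-byte char #3 = 4D.
Offset 8: leading byte 0xF1 = 11110001 → 4-byte char #4 = F1 BE B2 9D.
Offset 12: leading byte 0xF3 = 11110011 → 4-byte char #5 = F3 A0 9B A4.
Offset 16: leading byte 0xE1 = 11100001 → 3-byte char #6 = E1 82 AC.
Offset 19: leading byte 0xF0 = 11110000 → 4-byte char #7 = F0 BC 80 96.
Leading byte 0xF0 = 11110000 matches 11110xxx → 4-byte sequence.
Byte 1: 0xF0 = 11110000, payload 000 (3 bits).
Byte 2: 0xBC = 10111100 (10xxxxxx ✓), payload 111100.
Byte 3: 0x80 = 10000000 (10xxxxxx ✓), payload 000000.
Byte 4: 0x96 = 10010110 (10xxxxxx ✓), payload 010110.
Concatenate: 000111100000000010110 = 0x3C016 (21 bits → U+3C016).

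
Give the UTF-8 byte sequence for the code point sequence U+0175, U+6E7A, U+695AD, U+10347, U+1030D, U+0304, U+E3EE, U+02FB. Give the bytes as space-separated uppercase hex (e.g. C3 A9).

U+0175: 2-byte form → C5 B5.
U+6E7A: 3-byte form → E6 B9 BA.
U+695AD: 4-byte form → F1 A9 96 AD.
U+10347: 4-byte form → F0 90 8D 87.
U+1030D: 4-byte form → F0 90 8C 8D.
U+0304: 2-byte form → CC 84.
U+E3EE: 3-byte form → EE 8F AE.
U+02FB: 2-byte form → CB BB.
Concatenated (24 bytes): C5 B5 E6 B9 BA F1 A9 96 AD F0 90 8D 87 F0 90 8C 8D CC 84 EE 8F AE CB BB.

C5 B5 E6 B9 BA F1 A9 96 AD F0 90 8D 87 F0 90 8C 8D CC 84 EE 8F AE CB BB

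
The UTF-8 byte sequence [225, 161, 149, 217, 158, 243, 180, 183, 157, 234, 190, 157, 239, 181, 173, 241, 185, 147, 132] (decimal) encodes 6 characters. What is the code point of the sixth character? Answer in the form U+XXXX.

U+794C4

Offset 0: leading byte 0xE1 = 11100001 → 3-byte char #1 = E1 A1 95.
Offset 3: leading byte 0xD9 = 11011001 → 2-byte char #2 = D9 9E.
Offset 5: leading byte 0xF3 = 11110011 → 4-byte char #3 = F3 B4 B7 9D.
Offset 9: leading byte 0xEA = 11101010 → 3-byte char #4 = EA BE 9D.
Offset 12: leading byte 0xEF = 11101111 → 3-byte char #5 = EF B5 AD.
Offset 15: leading byte 0xF1 = 11110001 → 4-byte char #6 = F1 B9 93 84.
Leading byte 0xF1 = 11110001 matches 11110xxx → 4-byte sequence.
Byte 1: 0xF1 = 11110001, payload 001 (3 bits).
Byte 2: 0xB9 = 10111001 (10xxxxxx ✓), payload 111001.
Byte 3: 0x93 = 10010011 (10xxxxxx ✓), payload 010011.
Byte 4: 0x84 = 10000100 (10xxxxxx ✓), payload 000100.
Concatenate: 001111001010011000100 = 0x794C4 (21 bits → U+794C4).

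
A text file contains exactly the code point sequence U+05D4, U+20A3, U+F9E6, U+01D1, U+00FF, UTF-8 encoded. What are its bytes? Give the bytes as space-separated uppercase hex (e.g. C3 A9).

U+05D4: 2-byte form → D7 94.
U+20A3: 3-byte form → E2 82 A3.
U+F9E6: 3-byte form → EF A7 A6.
U+01D1: 2-byte form → C7 91.
U+00FF: 2-byte form → C3 BF.
Concatenated (12 bytes): D7 94 E2 82 A3 EF A7 A6 C7 91 C3 BF.

D7 94 E2 82 A3 EF A7 A6 C7 91 C3 BF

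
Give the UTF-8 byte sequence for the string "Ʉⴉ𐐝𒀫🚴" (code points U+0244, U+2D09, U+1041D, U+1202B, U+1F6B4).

U+0244: 2-byte form → C9 84.
U+2D09: 3-byte form → E2 B4 89.
U+1041D: 4-byte form → F0 90 90 9D.
U+1202B: 4-byte form → F0 92 80 AB.
U+1F6B4: 4-byte form → F0 9F 9A B4.
Concatenated (17 bytes): C9 84 E2 B4 89 F0 90 90 9D F0 92 80 AB F0 9F 9A B4.

C9 84 E2 B4 89 F0 90 90 9D F0 92 80 AB F0 9F 9A B4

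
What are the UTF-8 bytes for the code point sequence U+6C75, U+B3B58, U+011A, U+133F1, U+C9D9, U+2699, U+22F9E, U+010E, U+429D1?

E6 B1 B5 F2 B3 AD 98 C4 9A F0 93 8F B1 EC A7 99 E2 9A 99 F0 A2 BE 9E C4 8E F1 82 A7 91

U+6C75: 3-byte form → E6 B1 B5.
U+B3B58: 4-byte form → F2 B3 AD 98.
U+011A: 2-byte form → C4 9A.
U+133F1: 4-byte form → F0 93 8F B1.
U+C9D9: 3-byte form → EC A7 99.
U+2699: 3-byte form → E2 9A 99.
U+22F9E: 4-byte form → F0 A2 BE 9E.
U+010E: 2-byte form → C4 8E.
U+429D1: 4-byte form → F1 82 A7 91.
Concatenated (29 bytes): E6 B1 B5 F2 B3 AD 98 C4 9A F0 93 8F B1 EC A7 99 E2 9A 99 F0 A2 BE 9E C4 8E F1 82 A7 91.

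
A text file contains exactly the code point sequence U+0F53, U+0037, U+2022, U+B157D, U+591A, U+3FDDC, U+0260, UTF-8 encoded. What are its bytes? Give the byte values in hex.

U+0F53: 3-byte form → E0 BD 93.
U+0037: 1-byte form → 37.
U+2022: 3-byte form → E2 80 A2.
U+B157D: 4-byte form → F2 B1 95 BD.
U+591A: 3-byte form → E5 A4 9A.
U+3FDDC: 4-byte form → F0 BF B7 9C.
U+0260: 2-byte form → C9 A0.
Concatenated (20 bytes): E0 BD 93 37 E2 80 A2 F2 B1 95 BD E5 A4 9A F0 BF B7 9C C9 A0.

E0 BD 93 37 E2 80 A2 F2 B1 95 BD E5 A4 9A F0 BF B7 9C C9 A0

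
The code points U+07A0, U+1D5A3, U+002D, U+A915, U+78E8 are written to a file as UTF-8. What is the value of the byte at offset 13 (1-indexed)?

0xA8

1-indexed offset 13 is 0-indexed offset 12.
U+07A0 → 2-byte form DE A0 at offsets 0–1.
U+1D5A3 → 4-byte form F0 9D 96 A3 at offsets 2–5.
U+002D → 1-byte form 2D at offsets 6–6.
U+A915 → 3-byte form EA A4 95 at offsets 7–9.
U+78E8 → 3-byte form E7 A3 A8 at offsets 10–12.
Offset 12 falls in char 5's range; it's byte 3 of E7 A3 A8 = 0xA8.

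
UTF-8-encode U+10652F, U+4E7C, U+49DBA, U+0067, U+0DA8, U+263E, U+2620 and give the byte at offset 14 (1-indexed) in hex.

1-indexed offset 14 is 0-indexed offset 13.
U+10652F → 4-byte form F4 86 94 AF at offsets 0–3.
U+4E7C → 3-byte form E4 B9 BC at offsets 4–6.
U+49DBA → 4-byte form F1 89 B6 BA at offsets 7–10.
U+0067 → 1-byte form 67 at offsets 11–11.
U+0DA8 → 3-byte form E0 B6 A8 at offsets 12–14.
Offset 13 falls in char 5's range; it's byte 2 of E0 B6 A8 = 0xB6.

0xB6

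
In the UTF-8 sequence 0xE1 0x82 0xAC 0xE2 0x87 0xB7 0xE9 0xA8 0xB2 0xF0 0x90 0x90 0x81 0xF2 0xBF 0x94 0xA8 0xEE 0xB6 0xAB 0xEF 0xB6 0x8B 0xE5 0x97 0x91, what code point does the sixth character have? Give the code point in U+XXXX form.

U+EDAB

Offset 0: leading byte 0xE1 = 11100001 → 3-byte char #1 = E1 82 AC.
Offset 3: leading byte 0xE2 = 11100010 → 3-byte char #2 = E2 87 B7.
Offset 6: leading byte 0xE9 = 11101001 → 3-byte char #3 = E9 A8 B2.
Offset 9: leading byte 0xF0 = 11110000 → 4-byte char #4 = F0 90 90 81.
Offset 13: leading byte 0xF2 = 11110010 → 4-byte char #5 = F2 BF 94 A8.
Offset 17: leading byte 0xEE = 11101110 → 3-byte char #6 = EE B6 AB.
Leading byte 0xEE = 11101110 matches 1110xxxx → 3-byte sequence.
Byte 1: 0xEE = 11101110, payload 1110 (4 bits).
Byte 2: 0xB6 = 10110110 (10xxxxxx ✓), payload 110110.
Byte 3: 0xAB = 10101011 (10xxxxxx ✓), payload 101011.
Concatenate: 1110110110101011 = 0xEDAB (16 bits → U+EDAB).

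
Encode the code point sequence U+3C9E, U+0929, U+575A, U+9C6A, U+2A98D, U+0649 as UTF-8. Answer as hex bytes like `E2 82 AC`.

U+3C9E: 3-byte form → E3 B2 9E.
U+0929: 3-byte form → E0 A4 A9.
U+575A: 3-byte form → E5 9D 9A.
U+9C6A: 3-byte form → E9 B1 AA.
U+2A98D: 4-byte form → F0 AA A6 8D.
U+0649: 2-byte form → D9 89.
Concatenated (18 bytes): E3 B2 9E E0 A4 A9 E5 9D 9A E9 B1 AA F0 AA A6 8D D9 89.

E3 B2 9E E0 A4 A9 E5 9D 9A E9 B1 AA F0 AA A6 8D D9 89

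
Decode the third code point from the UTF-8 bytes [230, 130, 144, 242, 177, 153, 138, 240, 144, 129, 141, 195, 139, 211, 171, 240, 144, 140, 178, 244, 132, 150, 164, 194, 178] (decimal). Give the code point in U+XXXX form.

Offset 0: leading byte 0xE6 = 11100110 → 3-byte char #1 = E6 82 90.
Offset 3: leading byte 0xF2 = 11110010 → 4-byte char #2 = F2 B1 99 8A.
Offset 7: leading byte 0xF0 = 11110000 → 4-byte char #3 = F0 90 81 8D.
Leading byte 0xF0 = 11110000 matches 11110xxx → 4-byte sequence.
Byte 1: 0xF0 = 11110000, payload 000 (3 bits).
Byte 2: 0x90 = 10010000 (10xxxxxx ✓), payload 010000.
Byte 3: 0x81 = 10000001 (10xxxxxx ✓), payload 000001.
Byte 4: 0x8D = 10001101 (10xxxxxx ✓), payload 001101.
Concatenate: 000010000000001001101 = 0x1004D (21 bits → U+1004D).

U+1004D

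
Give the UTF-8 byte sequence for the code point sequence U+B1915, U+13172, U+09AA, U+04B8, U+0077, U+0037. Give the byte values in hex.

F2 B1 A4 95 F0 93 85 B2 E0 A6 AA D2 B8 77 37

U+B1915: 4-byte form → F2 B1 A4 95.
U+13172: 4-byte form → F0 93 85 B2.
U+09AA: 3-byte form → E0 A6 AA.
U+04B8: 2-byte form → D2 B8.
U+0077: 1-byte form → 77.
U+0037: 1-byte form → 37.
Concatenated (15 bytes): F2 B1 A4 95 F0 93 85 B2 E0 A6 AA D2 B8 77 37.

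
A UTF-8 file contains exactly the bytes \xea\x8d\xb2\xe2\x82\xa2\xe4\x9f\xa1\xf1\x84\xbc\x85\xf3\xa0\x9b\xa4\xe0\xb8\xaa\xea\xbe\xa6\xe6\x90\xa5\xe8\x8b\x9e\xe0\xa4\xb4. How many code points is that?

Byte at offset 0: 0xEA = 11101010 → 3-byte char (#1). Advance 3.
Byte at offset 3: 0xE2 = 11100010 → 3-byte char (#2). Advance 3.
Byte at offset 6: 0xE4 = 11100100 → 3-byte char (#3). Advance 3.
Byte at offset 9: 0xF1 = 11110001 → 4-byte char (#4). Advance 4.
Byte at offset 13: 0xF3 = 11110011 → 4-byte char (#5). Advance 4.
Byte at offset 17: 0xE0 = 11100000 → 3-byte char (#6). Advance 3.
Byte at offset 20: 0xEA = 11101010 → 3-byte char (#7). Advance 3.
Byte at offset 23: 0xE6 = 11100110 → 3-byte char (#8). Advance 3.
Byte at offset 26: 0xE8 = 11101000 → 3-byte char (#9). Advance 3.
Byte at offset 29: 0xE0 = 11100000 → 3-byte char (#10). Advance 3.
Reached end at offset 32 after 10 code points.

10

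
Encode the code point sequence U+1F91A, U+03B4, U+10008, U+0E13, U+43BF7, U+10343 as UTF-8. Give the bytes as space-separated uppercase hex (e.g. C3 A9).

U+1F91A: 4-byte form → F0 9F A4 9A.
U+03B4: 2-byte form → CE B4.
U+10008: 4-byte form → F0 90 80 88.
U+0E13: 3-byte form → E0 B8 93.
U+43BF7: 4-byte form → F1 83 AF B7.
U+10343: 4-byte form → F0 90 8D 83.
Concatenated (21 bytes): F0 9F A4 9A CE B4 F0 90 80 88 E0 B8 93 F1 83 AF B7 F0 90 8D 83.

F0 9F A4 9A CE B4 F0 90 80 88 E0 B8 93 F1 83 AF B7 F0 90 8D 83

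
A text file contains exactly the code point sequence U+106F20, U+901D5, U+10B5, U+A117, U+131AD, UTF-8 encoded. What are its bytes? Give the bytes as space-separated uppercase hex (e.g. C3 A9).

F4 86 BC A0 F2 90 87 95 E1 82 B5 EA 84 97 F0 93 86 AD

U+106F20: 4-byte form → F4 86 BC A0.
U+901D5: 4-byte form → F2 90 87 95.
U+10B5: 3-byte form → E1 82 B5.
U+A117: 3-byte form → EA 84 97.
U+131AD: 4-byte form → F0 93 86 AD.
Concatenated (18 bytes): F4 86 BC A0 F2 90 87 95 E1 82 B5 EA 84 97 F0 93 86 AD.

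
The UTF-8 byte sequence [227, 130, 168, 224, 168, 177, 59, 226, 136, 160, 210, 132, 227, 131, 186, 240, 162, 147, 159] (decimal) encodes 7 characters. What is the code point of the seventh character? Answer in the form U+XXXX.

U+224DF

Offset 0: leading byte 0xE3 = 11100011 → 3-byte char #1 = E3 82 A8.
Offset 3: leading byte 0xE0 = 11100000 → 3-byte char #2 = E0 A8 B1.
Offset 6: leading byte 0x3B = 00111011 → 1-byte char #3 = 3B.
Offset 7: leading byte 0xE2 = 11100010 → 3-byte char #4 = E2 88 A0.
Offset 10: leading byte 0xD2 = 11010010 → 2-byte char #5 = D2 84.
Offset 12: leading byte 0xE3 = 11100011 → 3-byte char #6 = E3 83 BA.
Offset 15: leading byte 0xF0 = 11110000 → 4-byte char #7 = F0 A2 93 9F.
Leading byte 0xF0 = 11110000 matches 11110xxx → 4-byte sequence.
Byte 1: 0xF0 = 11110000, payload 000 (3 bits).
Byte 2: 0xA2 = 10100010 (10xxxxxx ✓), payload 100010.
Byte 3: 0x93 = 10010011 (10xxxxxx ✓), payload 010011.
Byte 4: 0x9F = 10011111 (10xxxxxx ✓), payload 011111.
Concatenate: 000100010010011011111 = 0x224DF (21 bits → U+224DF).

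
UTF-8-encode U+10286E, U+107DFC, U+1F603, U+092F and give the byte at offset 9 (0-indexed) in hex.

0x9F

U+10286E → 4-byte form F4 82 A1 AE at offsets 0–3.
U+107DFC → 4-byte form F4 87 B7 BC at offsets 4–7.
U+1F603 → 4-byte form F0 9F 98 83 at offsets 8–11.
Offset 9 falls in char 3's range; it's byte 2 of F0 9F 98 83 = 0x9F.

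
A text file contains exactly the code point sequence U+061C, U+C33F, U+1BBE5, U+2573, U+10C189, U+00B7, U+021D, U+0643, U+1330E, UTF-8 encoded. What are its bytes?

D8 9C EC 8C BF F0 9B AF A5 E2 95 B3 F4 8C 86 89 C2 B7 C8 9D D9 83 F0 93 8C 8E

U+061C: 2-byte form → D8 9C.
U+C33F: 3-byte form → EC 8C BF.
U+1BBE5: 4-byte form → F0 9B AF A5.
U+2573: 3-byte form → E2 95 B3.
U+10C189: 4-byte form → F4 8C 86 89.
U+00B7: 2-byte form → C2 B7.
U+021D: 2-byte form → C8 9D.
U+0643: 2-byte form → D9 83.
U+1330E: 4-byte form → F0 93 8C 8E.
Concatenated (26 bytes): D8 9C EC 8C BF F0 9B AF A5 E2 95 B3 F4 8C 86 89 C2 B7 C8 9D D9 83 F0 93 8C 8E.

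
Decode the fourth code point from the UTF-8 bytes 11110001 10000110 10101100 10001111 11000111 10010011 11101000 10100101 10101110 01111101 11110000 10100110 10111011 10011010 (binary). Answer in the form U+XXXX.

U+007D

Offset 0: leading byte 0xF1 = 11110001 → 4-byte char #1 = F1 86 AC 8F.
Offset 4: leading byte 0xC7 = 11000111 → 2-byte char #2 = C7 93.
Offset 6: leading byte 0xE8 = 11101000 → 3-byte char #3 = E8 A5 AE.
Offset 9: leading byte 0x7D = 01111101 → 1-byte char #4 = 7D.
Leading byte 0x7D = 01111101 matches 0xxxxxxx → 1-byte sequence.
Byte 1: 0x7D = 01111101, payload 1111101 (7 bits).
Concatenate: 1111101 = 0x7D (7 bits → U+007D).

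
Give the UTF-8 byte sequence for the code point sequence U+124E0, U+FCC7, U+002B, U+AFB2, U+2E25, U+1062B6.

U+124E0: 4-byte form → F0 92 93 A0.
U+FCC7: 3-byte form → EF B3 87.
U+002B: 1-byte form → 2B.
U+AFB2: 3-byte form → EA BE B2.
U+2E25: 3-byte form → E2 B8 A5.
U+1062B6: 4-byte form → F4 86 8A B6.
Concatenated (18 bytes): F0 92 93 A0 EF B3 87 2B EA BE B2 E2 B8 A5 F4 86 8A B6.

F0 92 93 A0 EF B3 87 2B EA BE B2 E2 B8 A5 F4 86 8A B6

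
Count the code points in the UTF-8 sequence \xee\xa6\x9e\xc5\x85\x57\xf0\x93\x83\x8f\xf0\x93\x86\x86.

Byte at offset 0: 0xEE = 11101110 → 3-byte char (#1). Advance 3.
Byte at offset 3: 0xC5 = 11000101 → 2-byte char (#2). Advance 2.
Byte at offset 5: 0x57 = 01010111 → 1-byte char (#3). Advance 1.
Byte at offset 6: 0xF0 = 11110000 → 4-byte char (#4). Advance 4.
Byte at offset 10: 0xF0 = 11110000 → 4-byte char (#5). Advance 4.
Reached end at offset 14 after 5 code points.

5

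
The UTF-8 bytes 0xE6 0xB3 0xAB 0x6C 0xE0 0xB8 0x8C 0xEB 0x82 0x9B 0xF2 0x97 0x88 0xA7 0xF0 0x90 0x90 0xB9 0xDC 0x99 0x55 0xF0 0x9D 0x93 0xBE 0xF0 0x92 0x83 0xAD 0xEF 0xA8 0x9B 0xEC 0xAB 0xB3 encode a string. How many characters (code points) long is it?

12

Byte at offset 0: 0xE6 = 11100110 → 3-byte char (#1). Advance 3.
Byte at offset 3: 0x6C = 01101100 → 1-byte char (#2). Advance 1.
Byte at offset 4: 0xE0 = 11100000 → 3-byte char (#3). Advance 3.
Byte at offset 7: 0xEB = 11101011 → 3-byte char (#4). Advance 3.
Byte at offset 10: 0xF2 = 11110010 → 4-byte char (#5). Advance 4.
Byte at offset 14: 0xF0 = 11110000 → 4-byte char (#6). Advance 4.
Byte at offset 18: 0xDC = 11011100 → 2-byte char (#7). Advance 2.
Byte at offset 20: 0x55 = 01010101 → 1-byte char (#8). Advance 1.
Byte at offset 21: 0xF0 = 11110000 → 4-byte char (#9). Advance 4.
Byte at offset 25: 0xF0 = 11110000 → 4-byte char (#10). Advance 4.
Byte at offset 29: 0xEF = 11101111 → 3-byte char (#11). Advance 3.
Byte at offset 32: 0xEC = 11101100 → 3-byte char (#12). Advance 3.
Reached end at offset 35 after 12 code points.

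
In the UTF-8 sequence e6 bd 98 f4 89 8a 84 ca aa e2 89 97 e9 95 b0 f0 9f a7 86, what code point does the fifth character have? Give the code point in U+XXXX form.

U+9570

Offset 0: leading byte 0xE6 = 11100110 → 3-byte char #1 = E6 BD 98.
Offset 3: leading byte 0xF4 = 11110100 → 4-byte char #2 = F4 89 8A 84.
Offset 7: leading byte 0xCA = 11001010 → 2-byte char #3 = CA AA.
Offset 9: leading byte 0xE2 = 11100010 → 3-byte char #4 = E2 89 97.
Offset 12: leading byte 0xE9 = 11101001 → 3-byte char #5 = E9 95 B0.
Leading byte 0xE9 = 11101001 matches 1110xxxx → 3-byte sequence.
Byte 1: 0xE9 = 11101001, payload 1001 (4 bits).
Byte 2: 0x95 = 10010101 (10xxxxxx ✓), payload 010101.
Byte 3: 0xB0 = 10110000 (10xxxxxx ✓), payload 110000.
Concatenate: 1001010101110000 = 0x9570 (16 bits → U+9570).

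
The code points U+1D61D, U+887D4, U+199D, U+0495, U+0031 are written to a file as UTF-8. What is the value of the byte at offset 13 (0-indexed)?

0x31

U+1D61D → 4-byte form F0 9D 98 9D at offsets 0–3.
U+887D4 → 4-byte form F2 88 9F 94 at offsets 4–7.
U+199D → 3-byte form E1 A6 9D at offsets 8–10.
U+0495 → 2-byte form D2 95 at offsets 11–12.
U+0031 → 1-byte form 31 at offsets 13–13.
Offset 13 falls in char 5's range; it's byte 1 of 31 = 0x31.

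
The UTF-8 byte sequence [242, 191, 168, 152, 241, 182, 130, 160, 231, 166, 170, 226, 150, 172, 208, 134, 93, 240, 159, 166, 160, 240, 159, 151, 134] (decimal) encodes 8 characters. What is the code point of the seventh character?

U+1F9A0

Offset 0: leading byte 0xF2 = 11110010 → 4-byte char #1 = F2 BF A8 98.
Offset 4: leading byte 0xF1 = 11110001 → 4-byte char #2 = F1 B6 82 A0.
Offset 8: leading byte 0xE7 = 11100111 → 3-byte char #3 = E7 A6 AA.
Offset 11: leading byte 0xE2 = 11100010 → 3-byte char #4 = E2 96 AC.
Offset 14: leading byte 0xD0 = 11010000 → 2-byte char #5 = D0 86.
Offset 16: leading byte 0x5D = 01011101 → 1-byte char #6 = 5D.
Offset 17: leading byte 0xF0 = 11110000 → 4-byte char #7 = F0 9F A6 A0.
Leading byte 0xF0 = 11110000 matches 11110xxx → 4-byte sequence.
Byte 1: 0xF0 = 11110000, payload 000 (3 bits).
Byte 2: 0x9F = 10011111 (10xxxxxx ✓), payload 011111.
Byte 3: 0xA6 = 10100110 (10xxxxxx ✓), payload 100110.
Byte 4: 0xA0 = 10100000 (10xxxxxx ✓), payload 100000.
Concatenate: 000011111100110100000 = 0x1F9A0 (21 bits → U+1F9A0).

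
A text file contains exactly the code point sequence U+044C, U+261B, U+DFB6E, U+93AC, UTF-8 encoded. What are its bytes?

D1 8C E2 98 9B F3 9F AD AE E9 8E AC

U+044C: 2-byte form → D1 8C.
U+261B: 3-byte form → E2 98 9B.
U+DFB6E: 4-byte form → F3 9F AD AE.
U+93AC: 3-byte form → E9 8E AC.
Concatenated (12 bytes): D1 8C E2 98 9B F3 9F AD AE E9 8E AC.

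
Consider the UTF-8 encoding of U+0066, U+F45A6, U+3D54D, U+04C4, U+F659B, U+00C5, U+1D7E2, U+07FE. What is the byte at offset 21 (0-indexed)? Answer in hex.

U+0066 → 1-byte form 66 at offsets 0–0.
U+F45A6 → 4-byte form F3 B4 96 A6 at offsets 1–4.
U+3D54D → 4-byte form F0 BD 95 8D at offsets 5–8.
U+04C4 → 2-byte form D3 84 at offsets 9–10.
U+F659B → 4-byte form F3 B6 96 9B at offsets 11–14.
U+00C5 → 2-byte form C3 85 at offsets 15–16.
U+1D7E2 → 4-byte form F0 9D 9F A2 at offsets 17–20.
U+07FE → 2-byte form DF BE at offsets 21–22.
Offset 21 falls in char 8's range; it's byte 1 of DF BE = 0xDF.

0xDF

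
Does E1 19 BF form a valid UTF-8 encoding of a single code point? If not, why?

invalid (non-continuation byte where continuation expected)

Leading byte 0xE1 = 11100001 → 3-byte form.
Byte 2 is 0x19 = 00011001, which is not 10xxxxxx — expected a continuation byte.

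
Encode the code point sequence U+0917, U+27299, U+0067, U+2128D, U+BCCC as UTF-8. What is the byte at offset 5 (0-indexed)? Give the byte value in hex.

U+0917 → 3-byte form E0 A4 97 at offsets 0–2.
U+27299 → 4-byte form F0 A7 8A 99 at offsets 3–6.
Offset 5 falls in char 2's range; it's byte 3 of F0 A7 8A 99 = 0x8A.

0x8A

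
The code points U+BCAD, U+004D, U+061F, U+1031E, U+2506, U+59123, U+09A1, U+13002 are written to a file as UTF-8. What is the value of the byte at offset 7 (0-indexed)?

U+BCAD → 3-byte form EB B2 AD at offsets 0–2.
U+004D → 1-byte form 4D at offsets 3–3.
U+061F → 2-byte form D8 9F at offsets 4–5.
U+1031E → 4-byte form F0 90 8C 9E at offsets 6–9.
Offset 7 falls in char 4's range; it's byte 2 of F0 90 8C 9E = 0x90.

0x90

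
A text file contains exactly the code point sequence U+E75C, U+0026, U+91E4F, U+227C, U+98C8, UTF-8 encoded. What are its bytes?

EE 9D 9C 26 F2 91 B9 8F E2 89 BC E9 A3 88

U+E75C: 3-byte form → EE 9D 9C.
U+0026: 1-byte form → 26.
U+91E4F: 4-byte form → F2 91 B9 8F.
U+227C: 3-byte form → E2 89 BC.
U+98C8: 3-byte form → E9 A3 88.
Concatenated (14 bytes): EE 9D 9C 26 F2 91 B9 8F E2 89 BC E9 A3 88.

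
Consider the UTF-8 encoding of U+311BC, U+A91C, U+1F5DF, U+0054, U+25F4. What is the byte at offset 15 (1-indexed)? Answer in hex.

0xB4

1-indexed offset 15 is 0-indexed offset 14.
U+311BC → 4-byte form F0 B1 86 BC at offsets 0–3.
U+A91C → 3-byte form EA A4 9C at offsets 4–6.
U+1F5DF → 4-byte form F0 9F 97 9F at offsets 7–10.
U+0054 → 1-byte form 54 at offsets 11–11.
U+25F4 → 3-byte form E2 97 B4 at offsets 12–14.
Offset 14 falls in char 5's range; it's byte 3 of E2 97 B4 = 0xB4.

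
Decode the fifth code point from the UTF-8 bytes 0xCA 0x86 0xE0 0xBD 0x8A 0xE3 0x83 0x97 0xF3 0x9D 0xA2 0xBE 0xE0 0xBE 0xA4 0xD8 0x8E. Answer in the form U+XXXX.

U+0FA4

Offset 0: leading byte 0xCA = 11001010 → 2-byte char #1 = CA 86.
Offset 2: leading byte 0xE0 = 11100000 → 3-byte char #2 = E0 BD 8A.
Offset 5: leading byte 0xE3 = 11100011 → 3-byte char #3 = E3 83 97.
Offset 8: leading byte 0xF3 = 11110011 → 4-byte char #4 = F3 9D A2 BE.
Offset 12: leading byte 0xE0 = 11100000 → 3-byte char #5 = E0 BE A4.
Leading byte 0xE0 = 11100000 matches 1110xxxx → 3-byte sequence.
Byte 1: 0xE0 = 11100000, payload 0000 (4 bits).
Byte 2: 0xBE = 10111110 (10xxxxxx ✓), payload 111110.
Byte 3: 0xA4 = 10100100 (10xxxxxx ✓), payload 100100.
Concatenate: 0000111110100100 = 0xFA4 (16 bits → U+0FA4).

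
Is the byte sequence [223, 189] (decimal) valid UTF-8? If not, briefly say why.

Leading byte 0xDF = 11011111 → 2-byte form.
Continuation bytes 0xBD=10111101 all match 10xxxxxx.
Decoded value 0x7FD is ≥ 0x80 (shortest form) and not a surrogate.

valid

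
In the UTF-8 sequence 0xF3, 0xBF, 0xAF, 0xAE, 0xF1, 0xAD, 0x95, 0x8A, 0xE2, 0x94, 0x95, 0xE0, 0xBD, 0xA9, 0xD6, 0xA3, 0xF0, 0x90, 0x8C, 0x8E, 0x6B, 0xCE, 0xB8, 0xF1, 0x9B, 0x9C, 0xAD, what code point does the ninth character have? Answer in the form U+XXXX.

Offset 0: leading byte 0xF3 = 11110011 → 4-byte char #1 = F3 BF AF AE.
Offset 4: leading byte 0xF1 = 11110001 → 4-byte char #2 = F1 AD 95 8A.
Offset 8: leading byte 0xE2 = 11100010 → 3-byte char #3 = E2 94 95.
Offset 11: leading byte 0xE0 = 11100000 → 3-byte char #4 = E0 BD A9.
Offset 14: leading byte 0xD6 = 11010110 → 2-byte char #5 = D6 A3.
Offset 16: leading byte 0xF0 = 11110000 → 4-byte char #6 = F0 90 8C 8E.
Offset 20: leading byte 0x6B = 01101011 → 1-byte char #7 = 6B.
Offset 21: leading byte 0xCE = 11001110 → 2-byte char #8 = CE B8.
Offset 23: leading byte 0xF1 = 11110001 → 4-byte char #9 = F1 9B 9C AD.
Leading byte 0xF1 = 11110001 matches 11110xxx → 4-byte sequence.
Byte 1: 0xF1 = 11110001, payload 001 (3 bits).
Byte 2: 0x9B = 10011011 (10xxxxxx ✓), payload 011011.
Byte 3: 0x9C = 10011100 (10xxxxxx ✓), payload 011100.
Byte 4: 0xAD = 10101101 (10xxxxxx ✓), payload 101101.
Concatenate: 001011011011100101101 = 0x5B72D (21 bits → U+5B72D).

U+5B72D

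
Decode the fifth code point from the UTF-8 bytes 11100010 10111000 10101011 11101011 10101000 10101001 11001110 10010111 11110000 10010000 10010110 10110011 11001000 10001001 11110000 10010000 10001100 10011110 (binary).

Offset 0: leading byte 0xE2 = 11100010 → 3-byte char #1 = E2 B8 AB.
Offset 3: leading byte 0xEB = 11101011 → 3-byte char #2 = EB A8 A9.
Offset 6: leading byte 0xCE = 11001110 → 2-byte char #3 = CE 97.
Offset 8: leading byte 0xF0 = 11110000 → 4-byte char #4 = F0 90 96 B3.
Offset 12: leading byte 0xC8 = 11001000 → 2-byte char #5 = C8 89.
Leading byte 0xC8 = 11001000 matches 110xxxxx → 2-byte sequence.
Byte 1: 0xC8 = 11001000, payload 01000 (5 bits).
Byte 2: 0x89 = 10001001 (10xxxxxx ✓), payload 001001.
Concatenate: 01000001001 = 0x209 (11 bits → U+0209).

U+0209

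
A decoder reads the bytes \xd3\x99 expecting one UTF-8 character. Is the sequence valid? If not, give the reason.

valid

Leading byte 0xD3 = 11010011 → 2-byte form.
Continuation bytes 0x99=10011001 all match 10xxxxxx.
Decoded value 0x4D9 is ≥ 0x80 (shortest form) and not a surrogate.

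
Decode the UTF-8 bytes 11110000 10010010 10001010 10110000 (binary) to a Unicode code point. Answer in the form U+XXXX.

Leading byte 0xF0 = 11110000 matches 11110xxx → 4-byte sequence.
Byte 1: 0xF0 = 11110000, payload 000 (3 bits).
Byte 2: 0x92 = 10010010 (10xxxxxx ✓), payload 010010.
Byte 3: 0x8A = 10001010 (10xxxxxx ✓), payload 001010.
Byte 4: 0xB0 = 10110000 (10xxxxxx ✓), payload 110000.
Concatenate: 000010010001010110000 = 0x122B0 (21 bits → U+122B0).

U+122B0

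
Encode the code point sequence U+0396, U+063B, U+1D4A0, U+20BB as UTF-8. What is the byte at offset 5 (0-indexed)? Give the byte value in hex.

0x9D

U+0396 → 2-byte form CE 96 at offsets 0–1.
U+063B → 2-byte form D8 BB at offsets 2–3.
U+1D4A0 → 4-byte form F0 9D 92 A0 at offsets 4–7.
Offset 5 falls in char 3's range; it's byte 2 of F0 9D 92 A0 = 0x9D.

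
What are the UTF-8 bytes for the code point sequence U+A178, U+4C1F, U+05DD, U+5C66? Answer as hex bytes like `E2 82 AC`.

EA 85 B8 E4 B0 9F D7 9D E5 B1 A6

U+A178: 3-byte form → EA 85 B8.
U+4C1F: 3-byte form → E4 B0 9F.
U+05DD: 2-byte form → D7 9D.
U+5C66: 3-byte form → E5 B1 A6.
Concatenated (11 bytes): EA 85 B8 E4 B0 9F D7 9D E5 B1 A6.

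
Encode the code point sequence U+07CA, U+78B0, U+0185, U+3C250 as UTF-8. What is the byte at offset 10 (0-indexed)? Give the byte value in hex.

U+07CA → 2-byte form DF 8A at offsets 0–1.
U+78B0 → 3-byte form E7 A2 B0 at offsets 2–4.
U+0185 → 2-byte form C6 85 at offsets 5–6.
U+3C250 → 4-byte form F0 BC 89 90 at offsets 7–10.
Offset 10 falls in char 4's range; it's byte 4 of F0 BC 89 90 = 0x90.

0x90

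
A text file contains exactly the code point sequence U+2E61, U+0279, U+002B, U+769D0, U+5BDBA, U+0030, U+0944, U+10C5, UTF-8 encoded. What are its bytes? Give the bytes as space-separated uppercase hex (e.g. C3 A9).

U+2E61: 3-byte form → E2 B9 A1.
U+0279: 2-byte form → C9 B9.
U+002B: 1-byte form → 2B.
U+769D0: 4-byte form → F1 B6 A7 90.
U+5BDBA: 4-byte form → F1 9B B6 BA.
U+0030: 1-byte form → 30.
U+0944: 3-byte form → E0 A5 84.
U+10C5: 3-byte form → E1 83 85.
Concatenated (21 bytes): E2 B9 A1 C9 B9 2B F1 B6 A7 90 F1 9B B6 BA 30 E0 A5 84 E1 83 85.

E2 B9 A1 C9 B9 2B F1 B6 A7 90 F1 9B B6 BA 30 E0 A5 84 E1 83 85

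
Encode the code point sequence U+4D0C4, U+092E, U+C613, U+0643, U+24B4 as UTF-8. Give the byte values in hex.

U+4D0C4: 4-byte form → F1 8D 83 84.
U+092E: 3-byte form → E0 A4 AE.
U+C613: 3-byte form → EC 98 93.
U+0643: 2-byte form → D9 83.
U+24B4: 3-byte form → E2 92 B4.
Concatenated (15 bytes): F1 8D 83 84 E0 A4 AE EC 98 93 D9 83 E2 92 B4.

F1 8D 83 84 E0 A4 AE EC 98 93 D9 83 E2 92 B4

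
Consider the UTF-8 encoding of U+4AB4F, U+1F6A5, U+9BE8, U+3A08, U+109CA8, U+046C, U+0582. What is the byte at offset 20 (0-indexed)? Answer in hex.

0xD6

U+4AB4F → 4-byte form F1 8A AD 8F at offsets 0–3.
U+1F6A5 → 4-byte form F0 9F 9A A5 at offsets 4–7.
U+9BE8 → 3-byte form E9 AF A8 at offsets 8–10.
U+3A08 → 3-byte form E3 A8 88 at offsets 11–13.
U+109CA8 → 4-byte form F4 89 B2 A8 at offsets 14–17.
U+046C → 2-byte form D1 AC at offsets 18–19.
U+0582 → 2-byte form D6 82 at offsets 20–21.
Offset 20 falls in char 7's range; it's byte 1 of D6 82 = 0xD6.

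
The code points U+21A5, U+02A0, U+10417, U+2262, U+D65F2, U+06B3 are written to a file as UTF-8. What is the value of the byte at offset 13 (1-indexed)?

0xF3

1-indexed offset 13 is 0-indexed offset 12.
U+21A5 → 3-byte form E2 86 A5 at offsets 0–2.
U+02A0 → 2-byte form CA A0 at offsets 3–4.
U+10417 → 4-byte form F0 90 90 97 at offsets 5–8.
U+2262 → 3-byte form E2 89 A2 at offsets 9–11.
U+D65F2 → 4-byte form F3 96 97 B2 at offsets 12–15.
Offset 12 falls in char 5's range; it's byte 1 of F3 96 97 B2 = 0xF3.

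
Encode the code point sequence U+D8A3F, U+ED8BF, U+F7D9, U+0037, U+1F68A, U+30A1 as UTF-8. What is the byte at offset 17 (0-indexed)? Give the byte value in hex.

0x82

U+D8A3F → 4-byte form F3 98 A8 BF at offsets 0–3.
U+ED8BF → 4-byte form F3 AD A2 BF at offsets 4–7.
U+F7D9 → 3-byte form EF 9F 99 at offsets 8–10.
U+0037 → 1-byte form 37 at offsets 11–11.
U+1F68A → 4-byte form F0 9F 9A 8A at offsets 12–15.
U+30A1 → 3-byte form E3 82 A1 at offsets 16–18.
Offset 17 falls in char 6's range; it's byte 2 of E3 82 A1 = 0x82.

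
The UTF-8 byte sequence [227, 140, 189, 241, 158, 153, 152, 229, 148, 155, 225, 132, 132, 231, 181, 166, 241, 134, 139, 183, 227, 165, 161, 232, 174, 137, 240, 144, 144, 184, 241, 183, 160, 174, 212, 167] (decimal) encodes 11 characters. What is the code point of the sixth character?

Offset 0: leading byte 0xE3 = 11100011 → 3-byte char #1 = E3 8C BD.
Offset 3: leading byte 0xF1 = 11110001 → 4-byte char #2 = F1 9E 99 98.
Offset 7: leading byte 0xE5 = 11100101 → 3-byte char #3 = E5 94 9B.
Offset 10: leading byte 0xE1 = 11100001 → 3-byte char #4 = E1 84 84.
Offset 13: leading byte 0xE7 = 11100111 → 3-byte char #5 = E7 B5 A6.
Offset 16: leading byte 0xF1 = 11110001 → 4-byte char #6 = F1 86 8B B7.
Leading byte 0xF1 = 11110001 matches 11110xxx → 4-byte sequence.
Byte 1: 0xF1 = 11110001, payload 001 (3 bits).
Byte 2: 0x86 = 10000110 (10xxxxxx ✓), payload 000110.
Byte 3: 0x8B = 10001011 (10xxxxxx ✓), payload 001011.
Byte 4: 0xB7 = 10110111 (10xxxxxx ✓), payload 110111.
Concatenate: 001000110001011110111 = 0x462F7 (21 bits → U+462F7).

U+462F7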